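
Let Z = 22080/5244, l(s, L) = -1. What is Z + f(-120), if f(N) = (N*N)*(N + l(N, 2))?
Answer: -33105520/19 ≈ -1.7424e+6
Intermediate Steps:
Z = 80/19 (Z = 22080*(1/5244) = 80/19 ≈ 4.2105)
f(N) = N²*(-1 + N) (f(N) = (N*N)*(N - 1) = N²*(-1 + N))
Z + f(-120) = 80/19 + (-120)²*(-1 - 120) = 80/19 + 14400*(-121) = 80/19 - 1742400 = -33105520/19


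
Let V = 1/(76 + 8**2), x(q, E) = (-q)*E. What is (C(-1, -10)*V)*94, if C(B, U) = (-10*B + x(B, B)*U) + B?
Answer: 893/70 ≈ 12.757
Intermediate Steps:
x(q, E) = -E*q
C(B, U) = -9*B - U*B**2 (C(B, U) = (-10*B + (-B*B)*U) + B = (-10*B + (-B**2)*U) + B = (-10*B - U*B**2) + B = -9*B - U*B**2)
V = 1/140 (V = 1/(76 + 64) = 1/140 ≈ 0.0071429)
(C(-1, -10)*V)*94 = (-(-9 - 1*(-1)*(-10))*(1/140))*94 = (-(-9 - 10)*(1/140))*94 = (-1*(-19)*(1/140))*94 = (19*(1/140))*94 = (19/140)*94 = 893/70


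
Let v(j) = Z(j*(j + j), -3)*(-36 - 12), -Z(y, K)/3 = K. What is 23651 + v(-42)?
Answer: 23219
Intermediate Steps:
Z(y, K) = -3*K
v(j) = -432 (v(j) = (-3*(-3))*(-36 - 12) = 9*(-48) = -432)
23651 + v(-42) = 23651 - 432 = 23219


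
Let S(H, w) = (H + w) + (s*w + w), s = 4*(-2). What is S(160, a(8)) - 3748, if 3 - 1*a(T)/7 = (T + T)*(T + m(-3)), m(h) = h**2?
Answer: 7710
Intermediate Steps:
s = -8
a(T) = 21 - 14*T*(9 + T) (a(T) = 21 - 7*(T + T)*(T + (-3)**2) = 21 - 7*2*T*(T + 9) = 21 - 7*2*T*(9 + T) = 21 - 14*T*(9 + T))
S(H, w) = H - 6*w (S(H, w) = (H + w) + (-8*w + w) = (H + w) - 7*w = H - 6*w)
S(160, a(8)) - 3748 = (160 - 6*(21 - 126*8 - 14*8**2)) - 3748 = (160 - 6*(21 - 1008 - 14*64)) - 3748 = (160 - 6*(21 - 1008 - 896)) - 3748 = (160 - 6*(-1883)) - 3748 = (160 + 11298) - 3748 = 11458 - 3748 = 7710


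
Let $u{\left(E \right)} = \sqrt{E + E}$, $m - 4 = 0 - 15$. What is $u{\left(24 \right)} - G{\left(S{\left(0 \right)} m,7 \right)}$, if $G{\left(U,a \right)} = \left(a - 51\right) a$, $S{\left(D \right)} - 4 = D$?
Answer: $308 + 4 \sqrt{3} \approx 314.93$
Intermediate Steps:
$m = -11$ ($m = 4 + \left(0 - 15\right) = 4 - 15 = -11$)
$S{\left(D \right)} = 4 + D$
$u{\left(E \right)} = \sqrt{2} \sqrt{E}$ ($u{\left(E \right)} = \sqrt{2 E} = \sqrt{2} \sqrt{E}$)
$G{\left(U,a \right)} = a \left(-51 + a\right)$ ($G{\left(U,a \right)} = \left(-51 + a\right) a = a \left(-51 + a\right)$)
$u{\left(24 \right)} - G{\left(S{\left(0 \right)} m,7 \right)} = \sqrt{2} \sqrt{24} - 7 \left(-51 + 7\right) = \sqrt{2} \cdot 2 \sqrt{6} - 7 \left(-44\right) = 4 \sqrt{3} - -308 = 4 \sqrt{3} + 308 = 308 + 4 \sqrt{3}$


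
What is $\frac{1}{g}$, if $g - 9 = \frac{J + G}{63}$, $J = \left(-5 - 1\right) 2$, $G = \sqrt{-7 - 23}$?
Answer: $\frac{2331}{20537} - \frac{21 i \sqrt{30}}{102685} \approx 0.1135 - 0.0011201 i$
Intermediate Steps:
$G = i \sqrt{30}$ ($G = \sqrt{-30} = i \sqrt{30} \approx 5.4772 i$)
$J = -12$ ($J = \left(-6\right) 2 = -12$)
$g = \frac{185}{21} + \frac{i \sqrt{30}}{63}$ ($g = 9 + \frac{-12 + i \sqrt{30}}{63} = 9 - \left(\frac{4}{21} - \frac{i \sqrt{30}}{63}\right) = \frac{185}{21} + \frac{i \sqrt{30}}{63} \approx 8.8095 + 0.08694 i$)
$\frac{1}{g} = \frac{1}{\frac{185}{21} + \frac{i \sqrt{30}}{63}}$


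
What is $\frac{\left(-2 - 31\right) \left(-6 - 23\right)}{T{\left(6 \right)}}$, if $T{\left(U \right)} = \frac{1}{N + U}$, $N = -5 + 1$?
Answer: $1914$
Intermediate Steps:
$N = -4$
$T{\left(U \right)} = \frac{1}{-4 + U}$
$\frac{\left(-2 - 31\right) \left(-6 - 23\right)}{T{\left(6 \right)}} = \frac{\left(-2 - 31\right) \left(-6 - 23\right)}{\frac{1}{-4 + 6}} = \frac{\left(-33\right) \left(-29\right)}{\frac{1}{2}} = \frac{1}{\frac{1}{2}} \cdot 957 = 2 \cdot 957 = 1914$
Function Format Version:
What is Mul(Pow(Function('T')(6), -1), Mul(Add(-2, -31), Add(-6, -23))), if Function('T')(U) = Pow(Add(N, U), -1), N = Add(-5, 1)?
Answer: 1914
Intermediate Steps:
N = -4
Function('T')(U) = Pow(Add(-4, U), -1)
Mul(Pow(Function('T')(6), -1), Mul(Add(-2, -31), Add(-6, -23))) = Mul(Pow(Pow(Add(-4, 6), -1), -1), Mul(Add(-2, -31), Add(-6, -23))) = Mul(Pow(Pow(2, -1), -1), Mul(-33, -29)) = Mul(Pow(Rational(1, 2), -1), 957) = Mul(2, 957) = 1914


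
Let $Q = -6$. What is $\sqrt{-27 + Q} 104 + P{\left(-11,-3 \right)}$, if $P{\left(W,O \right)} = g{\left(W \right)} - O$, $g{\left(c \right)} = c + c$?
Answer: $-19 + 104 i \sqrt{33} \approx -19.0 + 597.43 i$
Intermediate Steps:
$g{\left(c \right)} = 2 c$
$P{\left(W,O \right)} = - O + 2 W$ ($P{\left(W,O \right)} = 2 W - O = - O + 2 W$)
$\sqrt{-27 + Q} 104 + P{\left(-11,-3 \right)} = \sqrt{-27 - 6} \cdot 104 + \left(\left(-1\right) \left(-3\right) + 2 \left(-11\right)\right) = \sqrt{-33} \cdot 104 + \left(3 - 22\right) = i \sqrt{33} \cdot 104 - 19 = 104 i \sqrt{33} - 19 = -19 + 104 i \sqrt{33}$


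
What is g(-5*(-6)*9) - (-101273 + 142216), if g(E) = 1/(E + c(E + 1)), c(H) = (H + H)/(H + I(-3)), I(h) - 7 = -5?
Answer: -3040099363/74252 ≈ -40943.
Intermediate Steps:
I(h) = 2 (I(h) = 7 - 5 = 2)
c(H) = 2*H/(2 + H) (c(H) = (H + H)/(H + 2) = (2*H)/(2 + H) = 2*H/(2 + H))
g(E) = 1/(E + 2*(1 + E)/(3 + E)) (g(E) = 1/(E + 2*(E + 1)/(2 + (E + 1))) = 1/(E + 2*(1 + E)/(2 + (1 + E))) = 1/(E + 2*(1 + E)/(3 + E)))
g(-5*(-6)*9) - (-101273 + 142216) = (3 - 5*(-6)*9)/(2 + (-5*(-6)*9)**2 + 5*(-5*(-6)*9)) - (-101273 + 142216) = (3 + 30*9)/(2 + (30*9)**2 + 5*(30*9)) - 1*40943 = (3 + 270)/(2 + 270**2 + 5*270) - 40943 = 273/(2 + 72900 + 1350) - 40943 = 273/74252 - 40943 = -3040099363/74252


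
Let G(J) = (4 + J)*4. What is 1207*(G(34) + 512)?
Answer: 801448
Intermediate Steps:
G(J) = 16 + 4*J
1207*(G(34) + 512) = 1207*((16 + 4*34) + 512) = 1207*((16 + 136) + 512) = 1207*(152 + 512) = 1207*664 = 801448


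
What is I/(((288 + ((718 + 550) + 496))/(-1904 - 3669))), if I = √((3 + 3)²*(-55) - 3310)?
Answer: -128179*I*√10/2052 ≈ -197.53*I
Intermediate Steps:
I = 23*I*√10 (I = √(6²*(-55) - 3310) = √(36*(-55) - 3310) = √(-1980 - 3310) = √(-5290) = 23*I*√10 ≈ 72.732*I)
I/(((288 + ((718 + 550) + 496))/(-1904 - 3669))) = (23*I*√10)/(((288 + ((718 + 550) + 496))/(-1904 - 3669))) = (23*I*√10)/(((288 + (1268 + 496))/(-5573))) = (23*I*√10)/(((288 + 1764)*(-1/5573))) = (23*I*√10)/((2052*(-1/5573))) = (23*I*√10)/(-2052/5573) = (23*I*√10)*(-5573/2052) = -128179*I*√10/2052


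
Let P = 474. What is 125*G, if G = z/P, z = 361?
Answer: 45125/474 ≈ 95.200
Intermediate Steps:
G = 361/474 ≈ 0.76160
125*G = 125*(361/474) = 45125/474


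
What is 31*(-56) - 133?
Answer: -1869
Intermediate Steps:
31*(-56) - 133 = -1736 - 133 = -1869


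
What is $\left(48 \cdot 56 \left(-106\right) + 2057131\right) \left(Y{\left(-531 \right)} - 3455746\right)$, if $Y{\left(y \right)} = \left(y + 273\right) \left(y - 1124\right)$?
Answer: $-5367570469468$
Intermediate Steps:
$Y{\left(y \right)} = \left(-1124 + y\right) \left(273 + y\right)$ ($Y{\left(y \right)} = \left(273 + y\right) \left(-1124 + y\right) = \left(-1124 + y\right) \left(273 + y\right)$)
$\left(48 \cdot 56 \left(-106\right) + 2057131\right) \left(Y{\left(-531 \right)} - 3455746\right) = \left(48 \cdot 56 \left(-106\right) + 2057131\right) \left(\left(-306852 + \left(-531\right)^{2} - -451881\right) - 3455746\right) = \left(2688 \left(-106\right) + 2057131\right) \left(\left(-306852 + 281961 + 451881\right) - 3455746\right) = \left(-284928 + 2057131\right) \left(426990 - 3455746\right) = 1772203 \left(-3028756\right) = -5367570469468$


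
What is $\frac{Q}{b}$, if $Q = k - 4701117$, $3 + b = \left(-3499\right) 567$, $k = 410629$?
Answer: $\frac{536311}{247992} \approx 2.1626$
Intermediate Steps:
$b = -1983936$ ($b = -3 - 1983933 = -1983936$)
$Q = -4290488$ ($Q = 410629 - 4701117 = -4290488$)
$\frac{Q}{b} = - \frac{4290488}{-1983936} = \left(-4290488\right) \left(- \frac{1}{1983936}\right) = \frac{536311}{247992}$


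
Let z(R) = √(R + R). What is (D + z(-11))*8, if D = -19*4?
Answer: -608 + 8*I*√22 ≈ -608.0 + 37.523*I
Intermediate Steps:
z(R) = √2*√R (z(R) = √(2*R) = √2*√R)
D = -76
(D + z(-11))*8 = (-76 + √2*√(-11))*8 = (-76 + √2*(I*√11))*8 = (-76 + I*√22)*8 = -608 + 8*I*√22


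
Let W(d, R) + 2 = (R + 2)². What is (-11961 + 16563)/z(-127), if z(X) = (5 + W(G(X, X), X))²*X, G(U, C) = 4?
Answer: -2301/15508883384 ≈ -1.4837e-7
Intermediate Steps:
W(d, R) = -2 + (2 + R)² (W(d, R) = -2 + (R + 2)² = -2 + (2 + R)²)
z(X) = X*(3 + (2 + X)²)² (z(X) = (5 + (-2 + (2 + X)²))²*X = (3 + (2 + X)²)²*X = X*(3 + (2 + X)²)²)
(-11961 + 16563)/z(-127) = (-11961 + 16563)/((-127*(3 + (2 - 127)²)²)) = 4602/((-127*(3 + (-125)²)²)) = 4602/((-127*(3 + 15625)²)) = 4602/((-127*15628²)) = 4602/((-127*244234384)) = 4602/(-31017766768) = 4602*(-1/31017766768) = -2301/15508883384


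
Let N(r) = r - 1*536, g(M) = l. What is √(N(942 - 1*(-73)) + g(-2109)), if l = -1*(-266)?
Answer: √745 ≈ 27.295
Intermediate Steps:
l = 266
g(M) = 266
N(r) = -536 + r (N(r) = r - 536 = -536 + r)
√(N(942 - 1*(-73)) + g(-2109)) = √((-536 + (942 - 1*(-73))) + 266) = √((-536 + (942 + 73)) + 266) = √((-536 + 1015) + 266) = √(479 + 266) = √745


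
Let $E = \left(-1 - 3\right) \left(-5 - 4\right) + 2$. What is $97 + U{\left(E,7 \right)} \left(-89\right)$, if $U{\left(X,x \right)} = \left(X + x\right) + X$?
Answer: $-7290$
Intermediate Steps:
$E = 38$ ($E = \left(-4\right) \left(-9\right) + 2 = 36 + 2 = 38$)
$U{\left(X,x \right)} = x + 2 X$
$97 + U{\left(E,7 \right)} \left(-89\right) = 97 + \left(7 + 2 \cdot 38\right) \left(-89\right) = 97 + \left(7 + 76\right) \left(-89\right) = 97 + 83 \left(-89\right) = 97 - 7387 = -7290$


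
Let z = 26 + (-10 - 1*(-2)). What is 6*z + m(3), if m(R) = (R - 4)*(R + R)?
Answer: 102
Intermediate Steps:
m(R) = 2*R*(-4 + R) (m(R) = (-4 + R)*(2*R) = 2*R*(-4 + R))
z = 18 (z = 26 + (-10 + 2) = 26 - 8 = 18)
6*z + m(3) = 6*18 + 2*3*(-4 + 3) = 108 + 2*3*(-1) = 108 - 6 = 102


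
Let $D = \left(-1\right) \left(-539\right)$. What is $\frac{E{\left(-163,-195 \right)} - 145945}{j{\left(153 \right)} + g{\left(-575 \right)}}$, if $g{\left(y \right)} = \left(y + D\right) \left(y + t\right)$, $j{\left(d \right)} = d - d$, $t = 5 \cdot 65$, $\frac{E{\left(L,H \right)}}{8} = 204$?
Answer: $- \frac{144313}{9000} \approx -16.035$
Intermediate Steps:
$E{\left(L,H \right)} = 1632$ ($E{\left(L,H \right)} = 8 \cdot 204 = 1632$)
$t = 325$
$D = 539$
$j{\left(d \right)} = 0$
$g{\left(y \right)} = \left(325 + y\right) \left(539 + y\right)$ ($g{\left(y \right)} = \left(y + 539\right) \left(y + 325\right) = \left(539 + y\right) \left(325 + y\right) = \left(325 + y\right) \left(539 + y\right)$)
$\frac{E{\left(-163,-195 \right)} - 145945}{j{\left(153 \right)} + g{\left(-575 \right)}} = \frac{1632 - 145945}{0 + \left(175175 + \left(-575\right)^{2} + 864 \left(-575\right)\right)} = - \frac{144313}{0 + \left(175175 + 330625 - 496800\right)} = - \frac{144313}{0 + 9000} = - \frac{144313}{9000}$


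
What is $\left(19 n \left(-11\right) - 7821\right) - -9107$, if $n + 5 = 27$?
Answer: $-3312$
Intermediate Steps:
$n = 22$ ($n = -5 + 27 = 22$)
$\left(19 n \left(-11\right) - 7821\right) - -9107 = \left(19 \cdot 22 \left(-11\right) - 7821\right) - -9107 = \left(418 \left(-11\right) - 7821\right) + 9107 = \left(-4598 - 7821\right) + 9107 = -12419 + 9107 = -3312$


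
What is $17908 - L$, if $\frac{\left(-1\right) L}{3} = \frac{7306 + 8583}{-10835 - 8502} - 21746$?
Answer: $- \frac{915267877}{19337} \approx -47332.0$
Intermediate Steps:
$L = \frac{1261554873}{19337}$ ($L = - 3 \left(\frac{7306 + 8583}{-10835 - 8502} - 21746\right) = - 3 \left(\frac{15889}{-19337} - 21746\right) = - 3 \left(15889 \left(- \frac{1}{19337}\right) - 21746\right) = - 3 \left(- \frac{15889}{19337} - 21746\right) = \left(-3\right) \left(- \frac{420518291}{19337}\right) = \frac{1261554873}{19337} \approx 65240.0$)
$17908 - L = 17908 - \frac{1261554873}{19337} = - \frac{915267877}{19337}$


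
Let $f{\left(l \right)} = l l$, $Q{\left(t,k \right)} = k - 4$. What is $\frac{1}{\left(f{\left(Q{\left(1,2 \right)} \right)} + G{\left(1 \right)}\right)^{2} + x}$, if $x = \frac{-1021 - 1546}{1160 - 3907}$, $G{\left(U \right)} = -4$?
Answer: $\frac{2747}{2567} \approx 1.0701$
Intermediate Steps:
$Q{\left(t,k \right)} = -4 + k$
$f{\left(l \right)} = l^{2}$
$x = \frac{2567}{2747}$ ($x = - \frac{2567}{-2747} = \left(-2567\right) \left(- \frac{1}{2747}\right) = \frac{2567}{2747} \approx 0.93447$)
$\frac{1}{\left(f{\left(Q{\left(1,2 \right)} \right)} + G{\left(1 \right)}\right)^{2} + x} = \frac{1}{\left(\left(-4 + 2\right)^{2} - 4\right)^{2} + \frac{2567}{2747}} = \frac{1}{\left(\left(-2\right)^{2} - 4\right)^{2} + \frac{2567}{2747}} = \frac{1}{\left(4 - 4\right)^{2} + \frac{2567}{2747}} = \frac{1}{0^{2} + \frac{2567}{2747}} = \frac{1}{0 + \frac{2567}{2747}} = \frac{1}{\frac{2567}{2747}} = \frac{2747}{2567}$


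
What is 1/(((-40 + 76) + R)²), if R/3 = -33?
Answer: 1/3969 ≈ 0.00025195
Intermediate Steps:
R = -99 (R = 3*(-33) = -99)
1/(((-40 + 76) + R)²) = 1/(((-40 + 76) - 99)²) = 1/((36 - 99)²) = 1/((-63)²) = 1/3969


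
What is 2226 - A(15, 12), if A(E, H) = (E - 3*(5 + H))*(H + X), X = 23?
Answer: 3486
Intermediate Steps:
A(E, H) = (23 + H)*(-15 + E - 3*H) (A(E, H) = (E - 3*(5 + H))*(H + 23) = (E + (-15 - 3*H))*(23 + H) = (-15 + E - 3*H)*(23 + H) = (23 + H)*(-15 + E - 3*H))
2226 - A(15, 12) = 2226 - (-345 - 84*12 - 3*12² + 23*15 + 15*12) = 2226 - (-345 - 1008 - 3*144 + 345 + 180) = 2226 - (-345 - 1008 - 432 + 345 + 180) = 2226 - 1*(-1260) = 2226 + 1260 = 3486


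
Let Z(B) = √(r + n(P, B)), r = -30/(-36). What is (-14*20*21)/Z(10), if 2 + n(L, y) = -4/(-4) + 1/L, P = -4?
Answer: 2352*I*√15 ≈ 9109.3*I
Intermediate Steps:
n(L, y) = -1 + 1/L (n(L, y) = -2 + (-4/(-4) + 1/L) = -2 + (-4*(-¼) + 1/L) = -2 + (1 + 1/L) = -1 + 1/L)
r = ⅚ (r = -30*(-1/36) = ⅚ ≈ 0.83333)
Z(B) = I*√15/6 (Z(B) = √(⅚ + (1 - 1*(-4))/(-4)) = √(⅚ - (1 + 4)/4) = √(⅚ - ¼*5) = √(⅚ - 5/4) = √(-5/12) = I*√15/6)
(-14*20*21)/Z(10) = (-14*20*21)/((I*√15/6)) = (-280*21)*(-2*I*√15/5) = -(-2352)*I*√15 = 2352*I*√15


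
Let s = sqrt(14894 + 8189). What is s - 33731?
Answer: -33731 + sqrt(23083) ≈ -33579.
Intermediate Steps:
s = sqrt(23083) ≈ 151.93
s - 33731 = sqrt(23083) - 33731 = -33731 + sqrt(23083)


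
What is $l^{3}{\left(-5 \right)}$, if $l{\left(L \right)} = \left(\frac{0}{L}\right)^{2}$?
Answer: $0$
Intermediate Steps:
$l{\left(L \right)} = 0$ ($l{\left(L \right)} = 0^{2} = 0$)
$l^{3}{\left(-5 \right)} = 0^{3} = 0$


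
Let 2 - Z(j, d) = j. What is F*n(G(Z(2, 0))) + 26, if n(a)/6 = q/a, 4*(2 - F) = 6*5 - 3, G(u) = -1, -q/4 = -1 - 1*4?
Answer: 596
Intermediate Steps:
q = 20 (q = -4*(-1 - 1*4) = -4*(-1 - 4) = -4*(-5) = 20)
Z(j, d) = 2 - j
F = -19/4 (F = 2 - (6*5 - 3)/4 = 2 - (30 - 3)/4 = 2 - 1/4*27 = 2 - 27/4 = -19/4 ≈ -4.7500)
n(a) = 120/a (n(a) = 6*(20/a) = 120/a)
F*n(G(Z(2, 0))) + 26 = -570/(-1) + 26 = -570*(-1) + 26 = -19/4*(-120) + 26 = 570 + 26 = 596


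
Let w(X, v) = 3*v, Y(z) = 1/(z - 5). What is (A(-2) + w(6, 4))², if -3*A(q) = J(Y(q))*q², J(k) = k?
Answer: 65536/441 ≈ 148.61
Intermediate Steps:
Y(z) = 1/(-5 + z)
A(q) = -q²/(3*(-5 + q))
(A(-2) + w(6, 4))² = (-1*(-2)²/(-15 + 3*(-2)) + 3*4)² = (-1*4/(-15 - 6) + 12)² = (-1*4/(-21) + 12)² = (-1*4*(-1/21) + 12)² = (4/21 + 12)² = (256/21)² = 65536/441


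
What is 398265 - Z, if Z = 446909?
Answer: -48644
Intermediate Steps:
398265 - Z = 398265 - 1*446909 = 398265 - 446909 = -48644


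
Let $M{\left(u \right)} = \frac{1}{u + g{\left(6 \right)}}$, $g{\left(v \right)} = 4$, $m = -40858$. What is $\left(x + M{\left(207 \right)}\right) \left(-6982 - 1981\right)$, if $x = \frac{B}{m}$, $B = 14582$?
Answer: $\frac{13605583036}{4310519} \approx 3156.4$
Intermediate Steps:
$x = - \frac{7291}{20429}$ ($x = \frac{14582}{-40858} = 14582 \left(- \frac{1}{40858}\right) = - \frac{7291}{20429} \approx -0.35689$)
$M{\left(u \right)} = \frac{1}{4 + u}$ ($M{\left(u \right)} = \frac{1}{u + 4} = \frac{1}{4 + u}$)
$\left(x + M{\left(207 \right)}\right) \left(-6982 - 1981\right) = \left(- \frac{7291}{20429} + \frac{1}{4 + 207}\right) \left(-6982 - 1981\right) = \left(- \frac{7291}{20429} + \frac{1}{211}\right) \left(-8963\right) = \left(- \frac{1517972}{4310519}\right) \left(-8963\right) = \frac{13605583036}{4310519}$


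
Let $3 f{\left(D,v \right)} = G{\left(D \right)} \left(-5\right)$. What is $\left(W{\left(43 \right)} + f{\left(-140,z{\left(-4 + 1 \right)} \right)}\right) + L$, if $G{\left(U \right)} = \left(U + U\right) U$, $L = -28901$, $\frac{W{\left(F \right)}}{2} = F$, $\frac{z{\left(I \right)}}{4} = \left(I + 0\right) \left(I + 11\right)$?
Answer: $- \frac{282445}{3} \approx -94148.0$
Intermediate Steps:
$z{\left(I \right)} = 4 I \left(11 + I\right)$ ($z{\left(I \right)} = 4 \left(I + 0\right) \left(I + 11\right) = 4 I \left(11 + I\right)$)
$W{\left(F \right)} = 2 F$
$G{\left(U \right)} = 2 U^{2}$ ($G{\left(U \right)} = 2 U U = 2 U^{2}$)
$f{\left(D,v \right)} = - \frac{10 D^{2}}{3}$ ($f{\left(D,v \right)} = \frac{2 D^{2} \left(-5\right)}{3} = \frac{\left(-10\right) D^{2}}{3} = - \frac{10 D^{2}}{3}$)
$\left(W{\left(43 \right)} + f{\left(-140,z{\left(-4 + 1 \right)} \right)}\right) + L = \left(2 \cdot 43 - \frac{10 \left(-140\right)^{2}}{3}\right) - 28901 = \left(86 - \frac{196000}{3}\right) - 28901 = - \frac{195742}{3} - 28901 = - \frac{282445}{3}$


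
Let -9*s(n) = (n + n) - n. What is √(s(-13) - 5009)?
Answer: 2*I*√11267/3 ≈ 70.764*I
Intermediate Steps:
s(n) = -n/9 (s(n) = -((n + n) - n)/9 = -(2*n - n)/9 = -n/9)
√(s(-13) - 5009) = √(-⅑*(-13) - 5009) = √(13/9 - 5009) = √(-45068/9) = 2*I*√11267/3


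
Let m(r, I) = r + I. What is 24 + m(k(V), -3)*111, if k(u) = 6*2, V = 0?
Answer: 1023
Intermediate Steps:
k(u) = 12
m(r, I) = I + r
24 + m(k(V), -3)*111 = 24 + (-3 + 12)*111 = 24 + 9*111 = 24 + 999 = 1023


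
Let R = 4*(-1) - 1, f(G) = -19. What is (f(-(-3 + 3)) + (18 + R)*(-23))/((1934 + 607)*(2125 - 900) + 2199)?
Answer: -53/519154 ≈ -0.00010209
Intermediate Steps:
R = -5 (R = -4 - 1 = -5)
(f(-(-3 + 3)) + (18 + R)*(-23))/((1934 + 607)*(2125 - 900) + 2199) = (-19 + (18 - 5)*(-23))/((1934 + 607)*(2125 - 900) + 2199) = (-19 + 13*(-23))/(2541*1225 + 2199) = (-19 - 299)/(3112725 + 2199) = -318/3114924 = -318*1/3114924 = -53/519154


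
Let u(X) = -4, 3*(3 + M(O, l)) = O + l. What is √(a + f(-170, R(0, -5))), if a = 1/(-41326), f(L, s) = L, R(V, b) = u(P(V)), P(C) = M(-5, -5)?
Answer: 19*I*√804245286/41326 ≈ 13.038*I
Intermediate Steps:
M(O, l) = -3 + O/3 + l/3 (M(O, l) = -3 + (O + l)/3 = -3 + (O/3 + l/3) = -3 + O/3 + l/3)
P(C) = -19/3 (P(C) = -3 + (⅓)*(-5) + (⅓)*(-5) = -3 - 5/3 - 5/3 = -19/3)
R(V, b) = -4
a = -1/41326 ≈ -2.4198e-5
√(a + f(-170, R(0, -5))) = √(-1/41326 - 170) = √(-7025421/41326) = 19*I*√804245286/41326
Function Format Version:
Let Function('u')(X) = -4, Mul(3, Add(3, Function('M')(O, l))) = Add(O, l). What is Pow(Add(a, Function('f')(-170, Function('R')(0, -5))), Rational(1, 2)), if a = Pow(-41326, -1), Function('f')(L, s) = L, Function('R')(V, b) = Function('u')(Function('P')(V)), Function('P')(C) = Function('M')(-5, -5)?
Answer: Mul(Rational(19, 41326), I, Pow(804245286, Rational(1, 2))) ≈ Mul(13.038, I)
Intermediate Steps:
Function('M')(O, l) = Add(-3, Mul(Rational(1, 3), O), Mul(Rational(1, 3), l)) (Function('M')(O, l) = Add(-3, Mul(Rational(1, 3), Add(O, l))) = Add(-3, Add(Mul(Rational(1, 3), O), Mul(Rational(1, 3), l))) = Add(-3, Mul(Rational(1, 3), O), Mul(Rational(1, 3), l)))
Function('P')(C) = Rational(-19, 3) (Function('P')(C) = Add(-3, Mul(Rational(1, 3), -5), Mul(Rational(1, 3), -5)) = Add(-3, Rational(-5, 3), Rational(-5, 3)) = Rational(-19, 3))
Function('R')(V, b) = -4
a = Rational(-1, 41326) ≈ -2.4198e-5
Pow(Add(a, Function('f')(-170, Function('R')(0, -5))), Rational(1, 2)) = Pow(Add(Rational(-1, 41326), -170), Rational(1, 2)) = Pow(Rational(-7025421, 41326), Rational(1, 2)) = Mul(Rational(19, 41326), I, Pow(804245286, Rational(1, 2)))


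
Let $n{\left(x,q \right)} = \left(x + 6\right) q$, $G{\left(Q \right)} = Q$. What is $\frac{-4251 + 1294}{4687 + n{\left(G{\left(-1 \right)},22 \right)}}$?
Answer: $- \frac{2957}{4797} \approx -0.61643$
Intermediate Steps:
$n{\left(x,q \right)} = q \left(6 + x\right)$ ($n{\left(x,q \right)} = \left(6 + x\right) q = q \left(6 + x\right)$)
$\frac{-4251 + 1294}{4687 + n{\left(G{\left(-1 \right)},22 \right)}} = \frac{-4251 + 1294}{4687 + 22 \left(6 - 1\right)} = - \frac{2957}{4687 + 22 \cdot 5} = - \frac{2957}{4687 + 110} = - \frac{2957}{4797}$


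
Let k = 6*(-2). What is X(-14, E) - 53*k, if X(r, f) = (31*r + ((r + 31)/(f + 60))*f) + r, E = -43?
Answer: 145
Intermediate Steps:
k = -12
X(r, f) = 32*r + f*(31 + r)/(60 + f) (X(r, f) = (31*r + ((31 + r)/(60 + f))*f) + r = (31*r + f*(31 + r)/(60 + f)) + r = 32*r + f*(31 + r)/(60 + f))
X(-14, E) - 53*k = (31*(-43) + 1920*(-14) + 33*(-43)*(-14))/(60 - 43) - 53*(-12) = (-1333 - 26880 + 19866)/17 + 636 = (1/17)*(-8347) + 636 = -491 + 636 = 145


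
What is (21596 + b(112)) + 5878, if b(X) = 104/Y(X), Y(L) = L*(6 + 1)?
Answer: 2692465/98 ≈ 27474.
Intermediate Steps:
Y(L) = 7*L (Y(L) = L*7 = 7*L)
b(X) = 104/(7*X) (b(X) = 104/((7*X)) = 104*(1/(7*X)) = 104/(7*X))
(21596 + b(112)) + 5878 = (21596 + (104/7)/112) + 5878 = (21596 + (104/7)*(1/112)) + 5878 = (21596 + 13/98) + 5878 = 2116421/98 + 5878 = 2692465/98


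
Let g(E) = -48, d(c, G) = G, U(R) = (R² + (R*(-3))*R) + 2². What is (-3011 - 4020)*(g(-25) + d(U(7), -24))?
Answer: 506232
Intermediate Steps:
U(R) = 4 - 2*R² (U(R) = (R² + (-3*R)*R) + 4 = (R² - 3*R²) + 4 = -2*R² + 4 = 4 - 2*R²)
(-3011 - 4020)*(g(-25) + d(U(7), -24)) = (-3011 - 4020)*(-48 - 24) = -7031*(-72) = 506232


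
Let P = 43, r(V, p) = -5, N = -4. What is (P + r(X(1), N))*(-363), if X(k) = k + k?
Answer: -13794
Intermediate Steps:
X(k) = 2*k
(P + r(X(1), N))*(-363) = (43 - 5)*(-363) = 38*(-363) = -13794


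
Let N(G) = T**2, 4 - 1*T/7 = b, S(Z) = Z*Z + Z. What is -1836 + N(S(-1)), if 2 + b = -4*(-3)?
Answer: -72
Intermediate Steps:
b = 10 (b = -2 - 4*(-3) = -2 + 12 = 10)
S(Z) = Z + Z**2 (S(Z) = Z**2 + Z = Z + Z**2)
T = -42 (T = 28 - 7*10 = 28 - 70 = -42)
N(G) = 1764 (N(G) = (-42)**2 = 1764)
-1836 + N(S(-1)) = -1836 + 1764 = -72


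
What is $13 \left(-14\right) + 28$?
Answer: $-154$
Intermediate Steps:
$13 \left(-14\right) + 28 = -182 + 28 = -154$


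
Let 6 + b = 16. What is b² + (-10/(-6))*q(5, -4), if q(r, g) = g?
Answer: 280/3 ≈ 93.333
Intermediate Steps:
b = 10 (b = -6 + 16 = 10)
b² + (-10/(-6))*q(5, -4) = 10² - 10/(-6)*(-4) = 100 - 10*(-⅙)*(-4) = 100 + (5/3)*(-4) = 100 - 20/3 = 280/3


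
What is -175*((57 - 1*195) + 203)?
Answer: -11375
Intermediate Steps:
-175*((57 - 1*195) + 203) = -175*((57 - 195) + 203) = -175*(-138 + 203) = -175*65 = -11375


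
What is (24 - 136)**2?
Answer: 12544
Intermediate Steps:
(24 - 136)**2 = (-112)**2 = 12544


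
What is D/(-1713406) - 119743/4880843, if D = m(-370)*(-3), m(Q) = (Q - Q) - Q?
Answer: -99875319464/4181432840629 ≈ -0.023885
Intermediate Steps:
m(Q) = -Q (m(Q) = 0 - Q = -Q)
D = -1110 (D = -1*(-370)*(-3) = 370*(-3) = -1110)
D/(-1713406) - 119743/4880843 = -1110/(-1713406) - 119743/4880843 = -1110*(-1/1713406) - 119743*1/4880843 = 555/856703 - 119743/4880843 = -99875319464/4181432840629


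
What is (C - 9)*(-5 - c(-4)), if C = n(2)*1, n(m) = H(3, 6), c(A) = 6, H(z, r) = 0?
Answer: 99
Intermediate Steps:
n(m) = 0
C = 0 (C = 0*1 = 0)
(C - 9)*(-5 - c(-4)) = (0 - 9)*(-5 - 1*6) = -9*(-5 - 6) = -9*(-11) = 99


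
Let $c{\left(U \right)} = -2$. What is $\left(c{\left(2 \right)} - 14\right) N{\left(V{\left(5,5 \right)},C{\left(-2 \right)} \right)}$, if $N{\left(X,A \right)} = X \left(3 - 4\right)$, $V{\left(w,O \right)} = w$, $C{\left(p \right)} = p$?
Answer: $80$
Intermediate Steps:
$N{\left(X,A \right)} = - X$ ($N{\left(X,A \right)} = X \left(-1\right) = - X$)
$\left(c{\left(2 \right)} - 14\right) N{\left(V{\left(5,5 \right)},C{\left(-2 \right)} \right)} = \left(-2 - 14\right) \left(\left(-1\right) 5\right) = \left(-16\right) \left(-5\right) = 80$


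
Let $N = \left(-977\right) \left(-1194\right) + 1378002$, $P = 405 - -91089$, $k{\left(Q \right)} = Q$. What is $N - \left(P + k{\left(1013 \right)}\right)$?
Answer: $2452033$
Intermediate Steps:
$P = 91494$ ($P = 405 + 91089 = 91494$)
$N = 2544540$ ($N = 1166538 + 1378002 = 2544540$)
$N - \left(P + k{\left(1013 \right)}\right) = 2544540 - \left(91494 + 1013\right) = 2544540 - 92507 = 2452033$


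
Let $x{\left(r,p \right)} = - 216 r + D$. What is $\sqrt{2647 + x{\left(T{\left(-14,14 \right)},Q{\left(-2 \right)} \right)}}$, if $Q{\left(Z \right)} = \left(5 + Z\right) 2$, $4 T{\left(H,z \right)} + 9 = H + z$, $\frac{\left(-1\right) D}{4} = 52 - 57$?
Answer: $\sqrt{3153} \approx 56.152$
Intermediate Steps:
$D = 20$ ($D = - 4 \left(52 - 57\right) = \left(-4\right) \left(-5\right) = 20$)
$T{\left(H,z \right)} = - \frac{9}{4} + \frac{H}{4} + \frac{z}{4}$ ($T{\left(H,z \right)} = - \frac{9}{4} + \frac{H + z}{4} = - \frac{9}{4} + \left(\frac{H}{4} + \frac{z}{4}\right) = - \frac{9}{4} + \frac{H}{4} + \frac{z}{4}$)
$Q{\left(Z \right)} = 10 + 2 Z$
$x{\left(r,p \right)} = 20 - 216 r$ ($x{\left(r,p \right)} = - 216 r + 20 = 20 - 216 r$)
$\sqrt{2647 + x{\left(T{\left(-14,14 \right)},Q{\left(-2 \right)} \right)}} = \sqrt{2647 - \left(-20 + 216 \left(- \frac{9}{4} + \frac{1}{4} \left(-14\right) + \frac{1}{4} \cdot 14\right)\right)} = \sqrt{2647 - \left(-20 + 216 \left(- \frac{9}{4} - \frac{7}{2} + \frac{7}{2}\right)\right)} = \sqrt{2647 + \left(20 - -486\right)} = \sqrt{2647 + \left(20 + 486\right)} = \sqrt{2647 + 506} = \sqrt{3153}$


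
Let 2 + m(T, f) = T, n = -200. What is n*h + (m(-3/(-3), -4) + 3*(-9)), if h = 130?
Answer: -26028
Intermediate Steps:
m(T, f) = -2 + T
n*h + (m(-3/(-3), -4) + 3*(-9)) = -200*130 + ((-2 - 3/(-3)) + 3*(-9)) = -26000 + ((-2 - 3*(-⅓)) - 27) = -26000 + ((-2 + 1) - 27) = -26000 + (-1 - 27) = -26000 - 28 = -26028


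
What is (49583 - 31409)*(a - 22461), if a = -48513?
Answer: -1289881476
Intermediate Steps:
(49583 - 31409)*(a - 22461) = (49583 - 31409)*(-48513 - 22461) = 18174*(-70974) = -1289881476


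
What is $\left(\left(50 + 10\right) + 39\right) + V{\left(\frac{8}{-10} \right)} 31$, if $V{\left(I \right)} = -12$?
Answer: $-273$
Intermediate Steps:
$\left(\left(50 + 10\right) + 39\right) + V{\left(\frac{8}{-10} \right)} 31 = \left(\left(50 + 10\right) + 39\right) - 372 = \left(60 + 39\right) - 372 = 99 - 372 = -273$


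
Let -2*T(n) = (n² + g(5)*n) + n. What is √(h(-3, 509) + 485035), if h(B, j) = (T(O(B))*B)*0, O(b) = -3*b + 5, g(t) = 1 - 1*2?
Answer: √485035 ≈ 696.44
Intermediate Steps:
g(t) = -1 (g(t) = 1 - 2 = -1)
O(b) = 5 - 3*b
T(n) = -n²/2 (T(n) = -((n² - n) + n)/2 = -n²/2)
h(B, j) = 0 (h(B, j) = ((-(5 - 3*B)²/2)*B)*0 = -B*(5 - 3*B)²/2*0 = 0)
√(h(-3, 509) + 485035) = √(0 + 485035) = √485035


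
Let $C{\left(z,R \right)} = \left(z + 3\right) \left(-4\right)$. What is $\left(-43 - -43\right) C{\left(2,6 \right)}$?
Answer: $0$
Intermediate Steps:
$C{\left(z,R \right)} = -12 - 4 z$ ($C{\left(z,R \right)} = \left(3 + z\right) \left(-4\right) = -12 - 4 z$)
$\left(-43 - -43\right) C{\left(2,6 \right)} = \left(-43 - -43\right) \left(-12 - 8\right) = \left(-43 + 43\right) \left(-12 - 8\right) = 0 \left(-20\right) = 0$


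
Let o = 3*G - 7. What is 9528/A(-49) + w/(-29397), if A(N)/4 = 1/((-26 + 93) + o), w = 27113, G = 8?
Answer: 5881959823/29397 ≈ 2.0009e+5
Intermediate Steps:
o = 17 (o = 3*8 - 7 = 24 - 7 = 17)
A(N) = 1/21 (A(N) = 4/((-26 + 93) + 17) = 4/(67 + 17) = 4/84 = 4*(1/84) = 1/21)
9528/A(-49) + w/(-29397) = 9528/(1/21) + 27113/(-29397) = 9528*21 + 27113*(-1/29397) = 200088 - 27113/29397 = 5881959823/29397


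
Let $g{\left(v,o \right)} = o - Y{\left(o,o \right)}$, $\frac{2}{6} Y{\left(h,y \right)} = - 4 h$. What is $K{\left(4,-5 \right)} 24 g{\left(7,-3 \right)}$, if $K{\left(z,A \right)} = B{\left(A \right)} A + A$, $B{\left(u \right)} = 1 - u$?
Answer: $32760$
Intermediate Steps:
$Y{\left(h,y \right)} = - 12 h$ ($Y{\left(h,y \right)} = 3 \left(- 4 h\right) = - 12 h$)
$g{\left(v,o \right)} = 13 o$ ($g{\left(v,o \right)} = o - - 12 o = o + 12 o = 13 o$)
$K{\left(z,A \right)} = A + A \left(1 - A\right)$ ($K{\left(z,A \right)} = \left(1 - A\right) A + A = A \left(1 - A\right) + A = A + A \left(1 - A\right)$)
$K{\left(4,-5 \right)} 24 g{\left(7,-3 \right)} = - 5 \left(2 - -5\right) 24 \cdot 13 \left(-3\right) = - 5 \left(2 + 5\right) 24 \left(-39\right) = \left(-5\right) 7 \cdot 24 \left(-39\right) = \left(-35\right) 24 \left(-39\right) = \left(-840\right) \left(-39\right) = 32760$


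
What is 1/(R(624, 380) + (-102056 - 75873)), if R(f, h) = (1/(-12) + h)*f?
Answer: 1/59139 ≈ 1.6909e-5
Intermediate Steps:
R(f, h) = f*(-1/12 + h) (R(f, h) = (-1/12 + h)*f = f*(-1/12 + h))
1/(R(624, 380) + (-102056 - 75873)) = 1/(624*(-1/12 + 380) + (-102056 - 75873)) = 1/(624*(4559/12) - 177929) = 1/(237068 - 177929) = 1/59139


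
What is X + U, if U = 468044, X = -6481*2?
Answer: 455082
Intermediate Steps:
X = -12962
X + U = -12962 + 468044 = 455082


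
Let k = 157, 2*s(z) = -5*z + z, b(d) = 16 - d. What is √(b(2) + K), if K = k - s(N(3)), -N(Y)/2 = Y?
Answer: √159 ≈ 12.610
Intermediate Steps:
N(Y) = -2*Y
s(z) = -2*z (s(z) = (-5*z + z)/2 = (-4*z)/2 = -2*z)
K = 145 (K = 157 - (-2)*(-2*3) = 157 - (-2)*(-6) = 157 - 1*12 = 157 - 12 = 145)
√(b(2) + K) = √((16 - 1*2) + 145) = √((16 - 2) + 145) = √(14 + 145) = √159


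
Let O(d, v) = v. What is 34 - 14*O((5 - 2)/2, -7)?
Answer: 132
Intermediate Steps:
34 - 14*O((5 - 2)/2, -7) = 34 - 14*(-7) = 34 + 98 = 132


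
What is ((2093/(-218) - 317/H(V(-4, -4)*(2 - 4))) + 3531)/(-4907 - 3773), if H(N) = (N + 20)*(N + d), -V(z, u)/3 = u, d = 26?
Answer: -3105213/7568960 ≈ -0.41026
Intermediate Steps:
V(z, u) = -3*u
H(N) = (20 + N)*(26 + N) (H(N) = (N + 20)*(N + 26) = (20 + N)*(26 + N))
((2093/(-218) - 317/H(V(-4, -4)*(2 - 4))) + 3531)/(-4907 - 3773) = ((2093/(-218) - 317/(520 + ((-3*(-4))*(2 - 4))² + 46*((-3*(-4))*(2 - 4)))) + 3531)/(-4907 - 3773) = ((2093*(-1/218) - 317/(520 + (12*(-2))² + 46*(12*(-2)))) + 3531)/(-8680) = ((-2093/218 - 317/(520 + (-24)² + 46*(-24))) + 3531)*(-1/8680) = ((-2093/218 - 317/(520 + 576 - 1104)) + 3531)*(-1/8680) = ((-2093/218 - 317/(-8)) + 3531)*(-1/8680) = ((-2093/218 - 317*(-⅛)) + 3531)*(-1/8680) = ((-2093/218 + 317/8) + 3531)*(-1/8680) = (26181/872 + 3531)*(-1/8680) = (3105213/872)*(-1/8680) = -3105213/7568960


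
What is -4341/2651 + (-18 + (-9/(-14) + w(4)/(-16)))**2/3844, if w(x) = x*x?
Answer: -3095517685/1997327024 ≈ -1.5498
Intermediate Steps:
w(x) = x**2
-4341/2651 + (-18 + (-9/(-14) + w(4)/(-16)))**2/3844 = -4341/2651 + (-18 + (-9/(-14) + 4**2/(-16)))**2/3844 = -4341*1/2651 + (-18 + (-9*(-1/14) + 16*(-1/16)))**2*(1/3844) = -4341/2651 + (-18 + (9/14 - 1))**2*(1/3844) = -4341/2651 + (-18 - 5/14)**2*(1/3844) = -4341/2651 + (-257/14)**2*(1/3844) = -4341/2651 + (66049/196)*(1/3844) = -4341/2651 + 66049/753424 = -3095517685/1997327024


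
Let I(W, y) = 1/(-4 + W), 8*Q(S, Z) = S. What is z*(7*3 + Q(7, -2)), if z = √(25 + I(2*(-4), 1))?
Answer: 175*√897/48 ≈ 109.19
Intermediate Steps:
Q(S, Z) = S/8
z = √897/6 (z = √(25 + 1/(-4 + 2*(-4))) = √(25 + 1/(-4 - 8)) = √(25 + 1/(-12)) = √(25 - 1/12) = √(299/12) = √897/6 ≈ 4.9917)
z*(7*3 + Q(7, -2)) = (√897/6)*(7*3 + (⅛)*7) = (√897/6)*(21 + 7/8) = (√897/6)*(175/8) = 175*√897/48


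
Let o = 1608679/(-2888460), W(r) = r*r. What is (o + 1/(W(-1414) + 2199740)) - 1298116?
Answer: -1312075244355406487/1010753030880 ≈ -1.2981e+6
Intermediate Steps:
W(r) = r**2
o = -1608679/2888460 (o = 1608679*(-1/2888460) = -1608679/2888460 ≈ -0.55693)
(o + 1/(W(-1414) + 2199740)) - 1298116 = (-1608679/2888460 + 1/((-1414)**2 + 2199740)) - 1298116 = (-1608679/2888460 + 1/(1999396 + 2199740)) - 1298116 = (-1608679/2888460 + 1/4199136) - 1298116 = -562921584407/1010753030880 - 1298116 = -1312075244355406487/1010753030880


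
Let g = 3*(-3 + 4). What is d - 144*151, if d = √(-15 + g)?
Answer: -21744 + 2*I*√3 ≈ -21744.0 + 3.4641*I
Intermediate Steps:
g = 3 (g = 3*1 = 3)
d = 2*I*√3 (d = √(-15 + 3) = √(-12) = 2*I*√3 ≈ 3.4641*I)
d - 144*151 = 2*I*√3 - 144*151 = 2*I*√3 - 21744 = -21744 + 2*I*√3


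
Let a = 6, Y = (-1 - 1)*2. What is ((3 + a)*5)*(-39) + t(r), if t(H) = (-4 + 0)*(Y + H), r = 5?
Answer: -1759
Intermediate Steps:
Y = -4 (Y = -2*2 = -4)
t(H) = 16 - 4*H (t(H) = (-4 + 0)*(-4 + H) = -4*(-4 + H) = 16 - 4*H)
((3 + a)*5)*(-39) + t(r) = ((3 + 6)*5)*(-39) + (16 - 4*5) = (9*5)*(-39) + (16 - 20) = 45*(-39) - 4 = -1755 - 4 = -1759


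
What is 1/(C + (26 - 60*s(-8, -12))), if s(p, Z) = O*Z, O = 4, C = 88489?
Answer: 1/91395 ≈ 1.0942e-5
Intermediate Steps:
s(p, Z) = 4*Z
1/(C + (26 - 60*s(-8, -12))) = 1/(88489 + (26 - 240*(-12))) = 1/(88489 + (26 - 60*(-48))) = 1/(88489 + (26 + 2880)) = 1/(88489 + 2906) = 1/91395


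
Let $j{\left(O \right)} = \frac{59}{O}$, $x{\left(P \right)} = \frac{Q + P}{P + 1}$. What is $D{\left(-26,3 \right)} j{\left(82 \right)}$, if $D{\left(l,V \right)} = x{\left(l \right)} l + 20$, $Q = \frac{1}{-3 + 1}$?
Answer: $- \frac{11151}{2050} \approx -5.4395$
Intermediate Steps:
$Q = - \frac{1}{2}$ ($Q = \frac{1}{-2} = - \frac{1}{2} \approx -0.5$)
$x{\left(P \right)} = \frac{- \frac{1}{2} + P}{1 + P}$ ($x{\left(P \right)} = \frac{- \frac{1}{2} + P}{P + 1} = \frac{- \frac{1}{2} + P}{1 + P}$)
$D{\left(l,V \right)} = 20 + \frac{l \left(- \frac{1}{2} + l\right)}{1 + l}$ ($D{\left(l,V \right)} = \frac{- \frac{1}{2} + l}{1 + l} l + 20 = \frac{l \left(- \frac{1}{2} + l\right)}{1 + l} + 20 = 20 + \frac{l \left(- \frac{1}{2} + l\right)}{1 + l}$)
$D{\left(-26,3 \right)} j{\left(82 \right)} = \frac{20 + \left(-26\right)^{2} + \frac{39}{2} \left(-26\right)}{1 - 26} \cdot \frac{59}{82} = \frac{20 + 676 - 507}{-25} \cdot 59 \cdot \frac{1}{82} = \left(- \frac{1}{25}\right) 189 \cdot \frac{59}{82} = \left(- \frac{189}{25}\right) \frac{59}{82} = - \frac{11151}{2050}$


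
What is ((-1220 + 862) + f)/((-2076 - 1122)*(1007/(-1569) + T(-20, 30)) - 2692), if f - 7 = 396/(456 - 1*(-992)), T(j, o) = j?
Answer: -66401649/11988218612 ≈ -0.0055389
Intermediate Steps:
f = 2633/362 (f = 7 + 396/(456 - 1*(-992)) = 7 + 396/(456 + 992) = 7 + 396/1448 = 7 + 396*(1/1448) = 7 + 99/362 = 2633/362 ≈ 7.2735)
((-1220 + 862) + f)/((-2076 - 1122)*(1007/(-1569) + T(-20, 30)) - 2692) = ((-1220 + 862) + 2633/362)/((-2076 - 1122)*(1007/(-1569) - 20) - 2692) = (-358 + 2633/362)/(-3198*(1007*(-1/1569) - 20) - 2692) = -126963/(362*(-3198*(-1007/1569 - 20) - 2692)) = -126963/(362*(-3198*(-32387/1569) - 2692)) = -126963/(362*(34524542/523 - 2692)) = -126963/(362*33116626/523) = -126963/362*523/33116626 = -66401649/11988218612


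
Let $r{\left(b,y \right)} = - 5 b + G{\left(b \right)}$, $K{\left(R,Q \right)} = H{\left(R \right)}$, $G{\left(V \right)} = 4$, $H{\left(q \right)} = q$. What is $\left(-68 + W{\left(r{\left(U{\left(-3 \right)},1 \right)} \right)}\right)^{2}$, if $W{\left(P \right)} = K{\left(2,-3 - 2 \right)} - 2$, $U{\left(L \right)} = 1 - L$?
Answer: $4624$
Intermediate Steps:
$K{\left(R,Q \right)} = R$
$r{\left(b,y \right)} = 4 - 5 b$ ($r{\left(b,y \right)} = - 5 b + 4 = 4 - 5 b$)
$W{\left(P \right)} = 0$ ($W{\left(P \right)} = 2 - 2 = 0$)
$\left(-68 + W{\left(r{\left(U{\left(-3 \right)},1 \right)} \right)}\right)^{2} = \left(-68 + 0\right)^{2} = \left(-68\right)^{2} = 4624$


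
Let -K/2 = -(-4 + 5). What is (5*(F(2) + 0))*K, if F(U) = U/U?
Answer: 10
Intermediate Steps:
F(U) = 1
K = 2 (K = -(-2)*(-4 + 5) = -(-2) = -2*(-1) = 2)
(5*(F(2) + 0))*K = (5*(1 + 0))*2 = (5*1)*2 = 5*2 = 10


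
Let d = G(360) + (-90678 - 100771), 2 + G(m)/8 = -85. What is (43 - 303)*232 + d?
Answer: -252465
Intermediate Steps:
G(m) = -696 (G(m) = -16 + 8*(-85) = -16 - 680 = -696)
d = -192145 (d = -696 + (-90678 - 100771) = -696 - 191449 = -192145)
(43 - 303)*232 + d = (43 - 303)*232 - 192145 = -260*232 - 192145 = -60320 - 192145 = -252465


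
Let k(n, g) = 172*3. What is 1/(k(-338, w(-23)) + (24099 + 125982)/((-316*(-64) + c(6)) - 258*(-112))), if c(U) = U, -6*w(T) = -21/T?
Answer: 49126/25499097 ≈ 0.0019266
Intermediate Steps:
w(T) = 7/(2*T) (w(T) = -(-7)/(2*T) = 7/(2*T))
k(n, g) = 516
1/(k(-338, w(-23)) + (24099 + 125982)/((-316*(-64) + c(6)) - 258*(-112))) = 1/(516 + (24099 + 125982)/((-316*(-64) + 6) - 258*(-112))) = 1/(516 + 150081/((20224 + 6) + 28896)) = 1/(516 + 150081/(20230 + 28896)) = 1/(516 + 150081/49126) = 1/(25499097/49126) = 49126/25499097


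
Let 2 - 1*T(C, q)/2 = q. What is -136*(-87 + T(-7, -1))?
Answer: 11016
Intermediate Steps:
T(C, q) = 4 - 2*q
-136*(-87 + T(-7, -1)) = -136*(-87 + (4 - 2*(-1))) = -136*(-87 + (4 + 2)) = -136*(-87 + 6) = -136*(-81) = 11016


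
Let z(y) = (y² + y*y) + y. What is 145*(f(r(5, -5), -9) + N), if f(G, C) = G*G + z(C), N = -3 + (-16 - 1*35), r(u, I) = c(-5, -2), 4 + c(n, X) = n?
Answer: 26100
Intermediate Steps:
c(n, X) = -4 + n
r(u, I) = -9 (r(u, I) = -4 - 5 = -9)
z(y) = y + 2*y² (z(y) = (y² + y²) + y = 2*y² + y = y + 2*y²)
N = -54 (N = -3 + (-16 - 35) = -3 - 51 = -54)
f(G, C) = G² + C*(1 + 2*C) (f(G, C) = G*G + C*(1 + 2*C) = G² + C*(1 + 2*C))
145*(f(r(5, -5), -9) + N) = 145*(((-9)² - 9*(1 + 2*(-9))) - 54) = 145*((81 - 9*(1 - 18)) - 54) = 145*((81 - 9*(-17)) - 54) = 145*((81 + 153) - 54) = 145*(234 - 54) = 145*180 = 26100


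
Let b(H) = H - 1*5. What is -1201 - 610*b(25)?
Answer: -13401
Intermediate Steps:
b(H) = -5 + H (b(H) = H - 5 = -5 + H)
-1201 - 610*b(25) = -1201 - 610*(-5 + 25) = -1201 - 610*20 = -1201 - 12200 = -13401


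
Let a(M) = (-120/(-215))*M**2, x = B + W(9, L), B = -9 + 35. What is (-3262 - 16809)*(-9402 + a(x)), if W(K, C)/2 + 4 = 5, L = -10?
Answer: 7736768370/43 ≈ 1.7992e+8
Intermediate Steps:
B = 26
W(K, C) = 2 (W(K, C) = -8 + 2*5 = -8 + 10 = 2)
x = 28 (x = 26 + 2 = 28)
a(M) = 24*M**2/43 (a(M) = (-120*(-1/215))*M**2 = 24*M**2/43)
(-3262 - 16809)*(-9402 + a(x)) = (-3262 - 16809)*(-9402 + (24/43)*28**2) = -20071*(-9402 + (24/43)*784) = -20071*(-9402 + 18816/43) = -20071*(-385470/43) = 7736768370/43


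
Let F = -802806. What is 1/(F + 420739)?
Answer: -1/382067 ≈ -2.6173e-6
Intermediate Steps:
1/(F + 420739) = 1/(-802806 + 420739) = 1/(-382067) = -1/382067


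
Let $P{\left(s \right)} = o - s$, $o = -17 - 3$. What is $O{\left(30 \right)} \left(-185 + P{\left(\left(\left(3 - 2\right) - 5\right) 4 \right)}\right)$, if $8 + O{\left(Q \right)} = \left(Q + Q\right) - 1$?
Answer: $-9639$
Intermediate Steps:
$O{\left(Q \right)} = -9 + 2 Q$ ($O{\left(Q \right)} = -8 + \left(\left(Q + Q\right) - 1\right) = -8 + \left(2 Q - 1\right) = -8 + \left(-1 + 2 Q\right) = -9 + 2 Q$)
$o = -20$ ($o = -17 - 3 = -20$)
$P{\left(s \right)} = -20 - s$
$O{\left(30 \right)} \left(-185 + P{\left(\left(\left(3 - 2\right) - 5\right) 4 \right)}\right) = \left(-9 + 2 \cdot 30\right) \left(-185 - \left(20 + \left(\left(3 - 2\right) - 5\right) 4\right)\right) = \left(-9 + 60\right) \left(-185 - \left(20 + \left(\left(3 - 2\right) - 5\right) 4\right)\right) = 51 \left(-185 - \left(20 + \left(1 - 5\right) 4\right)\right) = 51 \left(-185 - \left(20 - 16\right)\right) = 51 \left(-185 - 4\right) = 51 \left(-189\right) = -9639$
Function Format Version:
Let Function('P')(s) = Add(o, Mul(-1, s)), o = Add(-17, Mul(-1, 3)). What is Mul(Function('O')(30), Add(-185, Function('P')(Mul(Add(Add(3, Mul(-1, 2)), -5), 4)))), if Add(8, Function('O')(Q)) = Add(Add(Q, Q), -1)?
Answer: -9639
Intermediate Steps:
Function('O')(Q) = Add(-9, Mul(2, Q)) (Function('O')(Q) = Add(-8, Add(Add(Q, Q), -1)) = Add(-8, Add(Mul(2, Q), -1)) = Add(-8, Add(-1, Mul(2, Q))) = Add(-9, Mul(2, Q)))
o = -20 (o = Add(-17, -3) = -20)
Function('P')(s) = Add(-20, Mul(-1, s))
Mul(Function('O')(30), Add(-185, Function('P')(Mul(Add(Add(3, Mul(-1, 2)), -5), 4)))) = Mul(Add(-9, Mul(2, 30)), Add(-185, Add(-20, Mul(-1, Mul(Add(Add(3, Mul(-1, 2)), -5), 4))))) = Mul(Add(-9, 60), Add(-185, Add(-20, Mul(-1, Mul(Add(Add(3, -2), -5), 4))))) = Mul(51, Add(-185, Add(-20, Mul(-1, Mul(Add(1, -5), 4))))) = Mul(51, Add(-185, Add(-20, Mul(-1, Mul(-4, 4))))) = Mul(51, Add(-185, Add(-20, Mul(-1, -16)))) = Mul(51, Add(-185, Add(-20, 16))) = Mul(51, Add(-185, -4)) = Mul(51, -189) = -9639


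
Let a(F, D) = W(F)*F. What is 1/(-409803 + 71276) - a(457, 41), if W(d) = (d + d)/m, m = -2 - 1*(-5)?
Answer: -141402050849/1015581 ≈ -1.3923e+5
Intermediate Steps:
m = 3 (m = -2 + 5 = 3)
W(d) = 2*d/3 (W(d) = (d + d)/3 = (2*d)*(1/3) = 2*d/3)
a(F, D) = 2*F**2/3 (a(F, D) = (2*F/3)*F = 2*F**2/3)
1/(-409803 + 71276) - a(457, 41) = 1/(-409803 + 71276) - 2*457**2/3 = 1/(-338527) - 2*208849/3 = -1/338527 - 1*417698/3 = -1/338527 - 417698/3 = -141402050849/1015581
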